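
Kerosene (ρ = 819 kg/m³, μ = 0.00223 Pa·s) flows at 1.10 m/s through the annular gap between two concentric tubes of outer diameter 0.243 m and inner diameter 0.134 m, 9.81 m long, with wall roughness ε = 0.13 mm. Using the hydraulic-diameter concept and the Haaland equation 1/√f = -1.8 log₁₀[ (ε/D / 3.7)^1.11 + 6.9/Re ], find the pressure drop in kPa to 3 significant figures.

ΔP ≈ 1.10 kPa

Hydraulic diameter D_h = 4A/P = D_o - D_i = 0.243 - 0.134 = 0.109 m.
Re = ρVD_h/μ = 819·1.1·0.109/0.00223 = 4.404e+04.
ε/D_h = 0.00013/0.109 = 0.00119; Haaland gives 1/√f = -1.8 log₁₀[0.000133+0.000157] = 6.368, so f = 0.02466.
ΔP = f(L/D_h)(ρV²/2) = 0.02466·9.81/0.109·495.5 = 1100 Pa.
ΔP = 1.10 kPa.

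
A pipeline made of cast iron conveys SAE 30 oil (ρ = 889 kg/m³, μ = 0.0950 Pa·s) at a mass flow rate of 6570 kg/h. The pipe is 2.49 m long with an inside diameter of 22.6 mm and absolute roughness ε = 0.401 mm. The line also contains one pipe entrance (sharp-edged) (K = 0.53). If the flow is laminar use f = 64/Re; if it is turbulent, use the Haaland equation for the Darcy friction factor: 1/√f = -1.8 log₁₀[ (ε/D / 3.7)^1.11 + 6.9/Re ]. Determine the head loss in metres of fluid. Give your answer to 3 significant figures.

h_f ≈ 9.40 m

ṁ = 6570 kg/h = 6570/3600 = 1.825 kg/s.
A = πD²/4 = π(0.0226)²/4 = 0.0004011 m²; mean velocity V = ṁ/(ρA) = 1.825/(889 · 0.0004011) = 5.117 m/s.
Reynolds number Re = ρVD/μ = 889 · 5.117 · 0.0226 / 0.095 = 1082.
Re < 2300 → laminar flow, so f = 64/Re = 64/1082 = 0.05913 (the turbulent correlation is not needed).
Total minor-loss coefficient ΣK = 1·0.53 = 0.53.
ΔP = [f·L/D + ΣK]·(ρV²/2) = [0.05913·2.49/0.0226 + 0.53]·(889·5.117²/2) = [6.515 + 0.53]·1.164e+04 = 8.201e+04 Pa.
Head loss h_f = ΔP/(ρg) = 8.201e+04/(889·9.81) = 9.40 m.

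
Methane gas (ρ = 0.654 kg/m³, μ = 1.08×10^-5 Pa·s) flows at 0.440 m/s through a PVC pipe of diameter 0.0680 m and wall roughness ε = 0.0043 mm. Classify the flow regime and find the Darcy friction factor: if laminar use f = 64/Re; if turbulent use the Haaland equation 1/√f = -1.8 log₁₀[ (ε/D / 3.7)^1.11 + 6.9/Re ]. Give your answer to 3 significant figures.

f ≈ 0.0353

Re = ρVD/μ = 0.654·0.44·0.068/1.08e-05 = 1812.
Re < 2300 → laminar, so f = 64/Re = 0.03532 (roughness is irrelevant in laminar flow).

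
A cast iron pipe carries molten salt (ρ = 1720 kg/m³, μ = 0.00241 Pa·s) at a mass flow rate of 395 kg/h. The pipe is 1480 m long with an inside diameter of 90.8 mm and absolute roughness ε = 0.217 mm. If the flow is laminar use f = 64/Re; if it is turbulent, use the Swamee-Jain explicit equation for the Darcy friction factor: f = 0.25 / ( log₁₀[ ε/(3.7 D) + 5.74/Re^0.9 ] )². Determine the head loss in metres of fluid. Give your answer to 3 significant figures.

ṁ = 395 kg/h = 395/3600 = 0.1097 kg/s.
A = πD²/4 = π(0.0908)²/4 = 0.006475 m²; mean velocity V = ṁ/(ρA) = 0.1097/(1720 · 0.006475) = 0.009852 m/s.
Reynolds number Re = ρVD/μ = 1720 · 0.009852 · 0.0908 / 0.00241 = 638.4.
Re < 2300 → laminar flow, so f = 64/Re = 64/638.4 = 0.1002 (the turbulent correlation is not needed).
Darcy-Weisbach: ΔP = f(L/D)(ρV²/2) = 0.1002·(1480/0.0908)·(1720·0.009852²/2) = 0.1002·1.63e+04·0.08347 = 136.4 Pa.
Head loss h_f = ΔP/(ρg) = 136.4/(1720·9.81) = 0.00808 m.

h_f ≈ 0.00808 m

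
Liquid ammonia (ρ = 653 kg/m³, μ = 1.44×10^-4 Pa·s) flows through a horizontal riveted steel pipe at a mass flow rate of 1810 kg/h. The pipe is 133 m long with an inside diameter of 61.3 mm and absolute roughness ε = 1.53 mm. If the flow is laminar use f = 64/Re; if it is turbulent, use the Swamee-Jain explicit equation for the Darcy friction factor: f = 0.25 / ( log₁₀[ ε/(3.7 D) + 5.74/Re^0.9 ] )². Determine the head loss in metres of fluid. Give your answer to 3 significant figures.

ṁ = 1810 kg/h = 1810/3600 = 0.5028 kg/s.
A = πD²/4 = π(0.0613)²/4 = 0.002951 m²; mean velocity V = ṁ/(ρA) = 0.5028/(653 · 0.002951) = 0.2609 m/s.
Reynolds number Re = ρVD/μ = 653 · 0.2609 · 0.0613 / 0.000144 = 7.252e+04.
Re > 4000 → turbulent. Relative roughness ε/D = 0.00153/0.0613 = 0.025. Swamee-Jain: f = 0.25/(log₁₀[0.025/3.7 + 5.74/7.252e+04^0.9])² = 0.25/(log₁₀[0.00675 + 0.000242])² = 0.25/(-2.156)² = 0.0538.
Darcy-Weisbach: ΔP = f(L/D)(ρV²/2) = 0.0538·(133/0.0613)·(653·0.2609²/2) = 0.0538·2170·22.22 = 2594 Pa.
Head loss h_f = ΔP/(ρg) = 2594/(653·9.81) = 0.405 m.

h_f ≈ 0.405 m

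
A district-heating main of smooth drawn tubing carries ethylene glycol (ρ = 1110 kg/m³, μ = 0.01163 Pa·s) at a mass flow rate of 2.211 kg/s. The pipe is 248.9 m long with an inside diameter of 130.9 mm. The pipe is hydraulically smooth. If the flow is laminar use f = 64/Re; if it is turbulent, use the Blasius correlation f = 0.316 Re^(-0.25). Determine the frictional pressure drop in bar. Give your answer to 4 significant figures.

ΔP ≈ 0.008002 bar

A = πD²/4 = π(0.1309)²/4 = 0.01346 m²; mean velocity V = ṁ/(ρA) = 2.211/(1110 · 0.01346) = 0.148 m/s.
Reynolds number Re = ρVD/μ = 1110 · 0.148 · 0.1309 / 0.0116 = 1849.
Re < 2300 → laminar flow, so f = 64/Re = 64/1849 = 0.03461 (the turbulent correlation is not needed).
Darcy-Weisbach: ΔP = f(L/D)(ρV²/2) = 0.03461·(248.9/0.1309)·(1110·0.148²/2) = 0.03461·1901·12.16 = 800.2 Pa.
ΔP = 800.2 Pa = 0.008002 bar.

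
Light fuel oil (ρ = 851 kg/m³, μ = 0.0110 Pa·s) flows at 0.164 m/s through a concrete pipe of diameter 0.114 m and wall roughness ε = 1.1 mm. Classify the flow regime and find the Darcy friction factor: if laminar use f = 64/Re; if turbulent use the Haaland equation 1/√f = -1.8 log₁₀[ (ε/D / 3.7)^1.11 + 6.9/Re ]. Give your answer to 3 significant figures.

Re = ρVD/μ = 851·0.164·0.114/0.011 = 1446.
Re < 2300 → laminar, so f = 64/Re = 0.04425 (roughness is irrelevant in laminar flow).

f ≈ 0.0442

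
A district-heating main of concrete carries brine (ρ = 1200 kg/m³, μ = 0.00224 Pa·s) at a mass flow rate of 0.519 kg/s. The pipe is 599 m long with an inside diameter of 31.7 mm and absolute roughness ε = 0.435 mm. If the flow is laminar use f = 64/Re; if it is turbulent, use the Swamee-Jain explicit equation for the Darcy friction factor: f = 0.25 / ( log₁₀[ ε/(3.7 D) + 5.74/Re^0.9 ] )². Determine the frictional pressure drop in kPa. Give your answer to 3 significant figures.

A = πD²/4 = π(0.0317)²/4 = 0.0007892 m²; mean velocity V = ṁ/(ρA) = 0.519/(1200 · 0.0007892) = 0.548 m/s.
Reynolds number Re = ρVD/μ = 1200 · 0.548 · 0.0317 / 0.00224 = 9306.
Re > 4000 → turbulent. Relative roughness ε/D = 0.000435/0.0317 = 0.0137. Swamee-Jain: f = 0.25/(log₁₀[0.0137/3.7 + 5.74/9306^0.9])² = 0.25/(log₁₀[0.00371 + 0.00154])² = 0.25/(-2.28)² = 0.04809.
Darcy-Weisbach: ΔP = f(L/D)(ρV²/2) = 0.04809·(599/0.0317)·(1200·0.548²/2) = 0.04809·1.89e+04·180.2 = 1.637e+05 Pa.
ΔP = 1.637e+05 Pa = 164 kPa.

ΔP ≈ 164 kPa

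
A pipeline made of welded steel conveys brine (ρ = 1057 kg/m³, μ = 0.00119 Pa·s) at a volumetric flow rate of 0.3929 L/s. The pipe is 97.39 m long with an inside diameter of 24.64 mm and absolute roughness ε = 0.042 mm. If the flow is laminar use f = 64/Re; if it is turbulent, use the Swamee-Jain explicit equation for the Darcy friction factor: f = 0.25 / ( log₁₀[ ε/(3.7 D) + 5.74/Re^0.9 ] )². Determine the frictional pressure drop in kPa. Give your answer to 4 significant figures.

ΔP ≈ 42.65 kPa

Q = 0.3929 L/s = 0.3929/1000 = 0.0003929 m³/s.
Cross-sectional area A = πD²/4 = π(0.02464)²/4 = 0.0004768 m²; mean velocity V = Q/A = 0.0003929/0.0004768 = 0.824 m/s.
Reynolds number Re = ρVD/μ = 1057 · 0.824 · 0.02464 / 0.00119 = 1.803e+04.
Re > 4000 → turbulent. Relative roughness ε/D = 4.2e-05/0.02464 = 0.0017. Swamee-Jain: f = 0.25/(log₁₀[0.0017/3.7 + 5.74/1.803e+04^0.9])² = 0.25/(log₁₀[0.000461 + 0.000848])² = 0.25/(-2.883)² = 0.03008.
Darcy-Weisbach: ΔP = f(L/D)(ρV²/2) = 0.03008·(97.39/0.02464)·(1057·0.824²/2) = 0.03008·3953·358.8 = 4.265e+04 Pa.
ΔP = 4.265e+04 Pa = 42.65 kPa.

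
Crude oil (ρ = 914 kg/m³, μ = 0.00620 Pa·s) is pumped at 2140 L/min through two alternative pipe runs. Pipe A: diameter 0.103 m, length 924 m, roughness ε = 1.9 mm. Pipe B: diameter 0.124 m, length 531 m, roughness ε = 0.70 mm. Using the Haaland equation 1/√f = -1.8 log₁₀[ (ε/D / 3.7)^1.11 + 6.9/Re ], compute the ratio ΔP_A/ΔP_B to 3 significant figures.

ΔP_A/ΔP_B ≈ 6.38

Pipe A: V = Q/A = 0.03567/0.008332 = 4.281 m/s; Re = 6.5e+04; ε/D = 0.0184; Haaland → f = 0.04787; ΔP_A = f(L/D)(ρV²/2) = 3.596e+06 Pa.
Pipe B: V = Q/A = 0.03567/0.01208 = 2.953 m/s; Re = 5.399e+04; ε/D = 0.00565; Haaland → f = 0.03301; ΔP_B = f(L/D)(ρV²/2) = 5.635e+05 Pa.
ΔP_A/ΔP_B = 3.596e+06/5.635e+05 = 6.38.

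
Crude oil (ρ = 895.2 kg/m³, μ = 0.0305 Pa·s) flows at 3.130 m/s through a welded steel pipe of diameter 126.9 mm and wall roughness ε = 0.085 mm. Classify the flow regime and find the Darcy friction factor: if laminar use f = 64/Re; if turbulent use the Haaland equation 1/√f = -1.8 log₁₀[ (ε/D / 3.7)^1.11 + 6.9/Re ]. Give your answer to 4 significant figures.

f ≈ 0.03054

Re = ρVD/μ = 895.2·3.13·0.1269/0.0305 = 1.166e+04.
Re > 4000 → turbulent. ε/D = 8.5e-05/0.1269 = 0.00067; Haaland: 1/√f = -1.8 log₁₀[7.02e-05 + 0.000592] = 5.722, so f = 0.03054.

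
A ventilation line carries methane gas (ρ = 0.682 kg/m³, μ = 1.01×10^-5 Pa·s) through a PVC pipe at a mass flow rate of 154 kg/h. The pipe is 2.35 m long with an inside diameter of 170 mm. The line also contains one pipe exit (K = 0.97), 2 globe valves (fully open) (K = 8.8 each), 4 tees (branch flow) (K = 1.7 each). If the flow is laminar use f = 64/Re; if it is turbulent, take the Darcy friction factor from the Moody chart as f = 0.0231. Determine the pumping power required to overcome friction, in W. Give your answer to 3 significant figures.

ṁ = 154 kg/h = 154/3600 = 0.04278 kg/s.
A = πD²/4 = π(0.17)²/4 = 0.0227 m²; mean velocity V = ṁ/(ρA) = 0.04278/(0.682 · 0.0227) = 2.763 m/s.
Reynolds number Re = ρVD/μ = 0.682 · 2.763 · 0.17 / 1.01e-05 = 3.172e+04.
Re > 4000 → turbulent; use the Moody-chart value f = 0.0231.
Total minor-loss coefficient ΣK = 1·0.97 + 2·8.8 + 4·1.7 = 25.4.
ΔP = [f·L/D + ΣK]·(ρV²/2) = [0.0231·2.35/0.17 + 25.4]·(0.682·2.763²/2) = [0.3193 + 25.4]·2.604 = 66.9 Pa.
Q = ṁ/ρ = 0.04278/0.682 = 0.06272 m³/s.
Pumping power P = QΔP = 0.06272·66.9 = 4.196 W = 4.20 W.

P ≈ 4.20 W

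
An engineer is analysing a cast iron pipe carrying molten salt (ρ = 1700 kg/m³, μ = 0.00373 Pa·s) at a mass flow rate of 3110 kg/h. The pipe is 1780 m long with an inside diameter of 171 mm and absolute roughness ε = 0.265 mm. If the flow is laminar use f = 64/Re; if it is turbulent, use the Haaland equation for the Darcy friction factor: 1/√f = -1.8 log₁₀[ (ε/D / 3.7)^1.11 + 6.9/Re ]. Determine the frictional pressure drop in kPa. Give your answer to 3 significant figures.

ΔP ≈ 0.161 kPa

ṁ = 3110 kg/h = 3110/3600 = 0.8639 kg/s.
A = πD²/4 = π(0.171)²/4 = 0.02297 m²; mean velocity V = ṁ/(ρA) = 0.8639/(1700 · 0.02297) = 0.02213 m/s.
Reynolds number Re = ρVD/μ = 1700 · 0.02213 · 0.171 / 0.00373 = 1724.
Re < 2300 → laminar flow, so f = 64/Re = 64/1724 = 0.03711 (the turbulent correlation is not needed).
Darcy-Weisbach: ΔP = f(L/D)(ρV²/2) = 0.03711·(1780/0.171)·(1700·0.02213²/2) = 0.03711·1.041e+04·0.4162 = 160.8 Pa.
ΔP = 160.8 Pa = 0.161 kPa.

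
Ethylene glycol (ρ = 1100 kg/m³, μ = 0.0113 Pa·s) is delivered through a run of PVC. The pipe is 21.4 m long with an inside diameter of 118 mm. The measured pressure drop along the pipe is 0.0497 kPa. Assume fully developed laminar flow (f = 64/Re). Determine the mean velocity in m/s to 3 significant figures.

For laminar flow, f = 64/Re with Re = ρVD/μ, so Darcy-Weisbach reduces to ΔP = 32μLV/D². Solving for V: V = ΔP·D²/(32μL) = 49.7·(0.118)²/(32·0.0113·21.4) = 0.08943 m/s.
Check: Re = ρVD/μ = 1100·0.08943·0.118/0.0113 = 1027 < 2300, so the laminar assumption holds.

V ≈ 0.0894 m/s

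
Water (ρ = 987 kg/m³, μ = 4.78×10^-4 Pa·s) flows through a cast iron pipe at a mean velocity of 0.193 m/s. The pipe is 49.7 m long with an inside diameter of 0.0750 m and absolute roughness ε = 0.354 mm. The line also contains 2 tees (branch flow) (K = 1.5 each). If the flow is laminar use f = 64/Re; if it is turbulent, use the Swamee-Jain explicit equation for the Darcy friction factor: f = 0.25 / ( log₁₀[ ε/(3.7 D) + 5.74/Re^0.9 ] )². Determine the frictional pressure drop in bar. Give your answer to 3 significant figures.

Reynolds number Re = ρVD/μ = 987 · 0.193 · 0.075 / 0.000478 = 2.989e+04.
Re > 4000 → turbulent. Relative roughness ε/D = 0.000354/0.075 = 0.00472. Swamee-Jain: f = 0.25/(log₁₀[0.00472/3.7 + 5.74/2.989e+04^0.9])² = 0.25/(log₁₀[0.00128 + 0.000538])² = 0.25/(-2.741)² = 0.03327.
Total minor-loss coefficient ΣK = 2·1.5 = 3.
ΔP = [f·L/D + ΣK]·(ρV²/2) = [0.03327·49.7/0.075 + 3]·(987·0.193²/2) = [22.04 + 3]·18.38 = 460.4 Pa.
ΔP = 460.4 Pa = 0.00460 bar.

ΔP ≈ 0.00460 bar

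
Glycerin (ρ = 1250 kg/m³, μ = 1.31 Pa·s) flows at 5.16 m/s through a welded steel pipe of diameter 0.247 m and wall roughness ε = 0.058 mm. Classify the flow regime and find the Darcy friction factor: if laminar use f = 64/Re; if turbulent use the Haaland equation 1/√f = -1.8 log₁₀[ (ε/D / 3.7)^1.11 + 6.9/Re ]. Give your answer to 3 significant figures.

Re = ρVD/μ = 1250·5.16·0.247/1.31 = 1216.
Re < 2300 → laminar, so f = 64/Re = 0.05263 (roughness is irrelevant in laminar flow).

f ≈ 0.0526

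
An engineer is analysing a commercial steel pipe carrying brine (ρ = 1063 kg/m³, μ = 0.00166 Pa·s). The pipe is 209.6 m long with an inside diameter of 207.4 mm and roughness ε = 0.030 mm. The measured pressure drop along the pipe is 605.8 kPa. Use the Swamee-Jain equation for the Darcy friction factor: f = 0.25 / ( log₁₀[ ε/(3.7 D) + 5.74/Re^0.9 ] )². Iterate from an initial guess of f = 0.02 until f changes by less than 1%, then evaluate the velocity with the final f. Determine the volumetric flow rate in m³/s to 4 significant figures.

Q ≈ 0.3037 m³/s

Rearranging Darcy-Weisbach: V = √(2·ΔP·D/(f·L·ρ)). With ε/D = 3e-05/0.2074 = 0.000145, iterate starting from f = 0.02:
  f = 0.02 → V = √(2·6.058e+05·0.2074/(0.02·209.6·1063)) = 7.509 m/s; Re = ρVD/μ = 9.973e+05; f → 0.01412
  f = 0.01412 → V = 8.937 m/s; Re = 1.187e+06; f → 0.01396
  f = 0.01396 → V = 8.988 m/s; Re = 1.194e+06; f → 0.01396
Converged (Δf/f < 1%). With the final f = 0.01396: V = √(2·6.058e+05·0.2074/(0.01396·209.6·1063)) = 8.989 m/s.
Q = V·A = 8.989·(π/4·0.2074²) = 0.3037 m³/s = 0.3037 m³/s.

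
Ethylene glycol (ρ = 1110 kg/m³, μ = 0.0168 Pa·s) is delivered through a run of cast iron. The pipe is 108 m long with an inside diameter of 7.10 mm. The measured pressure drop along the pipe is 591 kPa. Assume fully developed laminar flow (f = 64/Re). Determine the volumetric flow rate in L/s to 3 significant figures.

Q ≈ 0.0203 L/s

For laminar flow, f = 64/Re with Re = ρVD/μ, so Darcy-Weisbach reduces to ΔP = 32μLV/D². Solving for V: V = ΔP·D²/(32μL) = 5.91e+05·(0.0071)²/(32·0.0168·108) = 0.5131 m/s.
Check: Re = ρVD/μ = 1110·0.5131·0.0071/0.0168 = 240.7 < 2300, so the laminar assumption holds.
Q = V·A = 0.5131·(π/4·0.0071²) = 2.032e-05 m³/s = 0.0203 L/s.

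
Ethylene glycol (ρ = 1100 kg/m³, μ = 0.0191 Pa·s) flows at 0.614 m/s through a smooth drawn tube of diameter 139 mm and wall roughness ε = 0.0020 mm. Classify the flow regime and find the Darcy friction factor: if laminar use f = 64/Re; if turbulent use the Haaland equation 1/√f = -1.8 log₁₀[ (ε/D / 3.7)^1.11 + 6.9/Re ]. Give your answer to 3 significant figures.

Re = ρVD/μ = 1100·0.614·0.139/0.0191 = 4915.
Re > 4000 → turbulent. ε/D = 2e-06/0.139 = 1.44e-05; Haaland: 1/√f = -1.8 log₁₀[9.88e-07 + 0.0014] = 5.134, so f = 0.03793.

f ≈ 0.0379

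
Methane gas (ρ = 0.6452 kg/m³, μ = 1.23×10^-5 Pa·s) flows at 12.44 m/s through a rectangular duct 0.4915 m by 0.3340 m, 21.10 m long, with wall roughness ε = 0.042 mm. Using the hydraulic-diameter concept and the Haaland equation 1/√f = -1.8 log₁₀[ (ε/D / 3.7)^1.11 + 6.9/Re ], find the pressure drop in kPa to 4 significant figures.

ΔP ≈ 0.04131 kPa

Hydraulic diameter D_h = 4A/P = 4·(0.4915·0.334)/(2·(0.4915+0.334)) = 0.6566/1.651 = 0.3977 m.
Re = ρVD_h/μ = 0.6452·12.44·0.3977/1.23e-05 = 2.595e+05.
ε/D_h = 4.2e-05/0.3977 = 0.000106; Haaland gives 1/√f = -1.8 log₁₀[9.03e-06+2.66e-05] = 8.007, so f = 0.0156.
ΔP = f(L/D_h)(ρV²/2) = 0.0156·21.1/0.3977·49.92 = 41.31 Pa.
ΔP = 0.04131 kPa.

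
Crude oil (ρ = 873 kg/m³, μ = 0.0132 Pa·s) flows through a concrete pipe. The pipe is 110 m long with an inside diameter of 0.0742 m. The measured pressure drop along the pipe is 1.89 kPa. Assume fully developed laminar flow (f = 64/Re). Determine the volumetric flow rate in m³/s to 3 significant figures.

Q ≈ 9.68×10^-4 m³/s

For laminar flow, f = 64/Re with Re = ρVD/μ, so Darcy-Weisbach reduces to ΔP = 32μLV/D². Solving for V: V = ΔP·D²/(32μL) = 1890·(0.0742)²/(32·0.0132·110) = 0.224 m/s.
Check: Re = ρVD/μ = 873·0.224·0.0742/0.0132 = 1099 < 2300, so the laminar assumption holds.
Q = V·A = 0.224·(π/4·0.0742²) = 0.0009684 m³/s = 9.68×10^-4 m³/s.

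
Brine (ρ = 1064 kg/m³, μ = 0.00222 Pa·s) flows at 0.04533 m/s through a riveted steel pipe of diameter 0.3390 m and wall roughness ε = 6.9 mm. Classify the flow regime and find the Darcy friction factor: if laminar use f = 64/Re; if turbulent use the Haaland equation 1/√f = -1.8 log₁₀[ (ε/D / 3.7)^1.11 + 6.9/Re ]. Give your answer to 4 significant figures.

Re = ρVD/μ = 1064·0.04533·0.339/0.00222 = 7365.
Re > 4000 → turbulent. ε/D = 0.0069/0.339 = 0.0204; Haaland: 1/√f = -1.8 log₁₀[0.0031 + 0.000937] = 4.308, so f = 0.05387.

f ≈ 0.05387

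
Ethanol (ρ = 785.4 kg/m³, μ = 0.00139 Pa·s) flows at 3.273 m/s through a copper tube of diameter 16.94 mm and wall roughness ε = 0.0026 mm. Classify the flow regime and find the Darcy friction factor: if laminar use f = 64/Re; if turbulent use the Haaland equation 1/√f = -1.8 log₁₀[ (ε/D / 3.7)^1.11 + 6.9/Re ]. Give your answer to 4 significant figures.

f ≈ 0.02341

Re = ρVD/μ = 785.4·3.273·0.01694/0.00139 = 3.133e+04.
Re > 4000 → turbulent. ε/D = 2.6e-06/0.01694 = 0.000153; Haaland: 1/√f = -1.8 log₁₀[1.37e-05 + 0.00022] = 6.536, so f = 0.02341.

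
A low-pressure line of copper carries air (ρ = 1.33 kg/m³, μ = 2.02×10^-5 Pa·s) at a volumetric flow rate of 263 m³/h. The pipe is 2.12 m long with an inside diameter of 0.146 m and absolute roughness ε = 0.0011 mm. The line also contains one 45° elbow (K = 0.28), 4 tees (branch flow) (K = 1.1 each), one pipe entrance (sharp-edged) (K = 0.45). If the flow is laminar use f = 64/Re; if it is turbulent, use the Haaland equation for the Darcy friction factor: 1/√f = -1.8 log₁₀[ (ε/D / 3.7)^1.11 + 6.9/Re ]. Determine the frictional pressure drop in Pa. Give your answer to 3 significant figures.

ΔP ≈ 68.9 Pa

Q = 263 m³/h = 263/3600 = 0.07306 m³/s.
Cross-sectional area A = πD²/4 = π(0.146)²/4 = 0.01674 m²; mean velocity V = Q/A = 0.07306/0.01674 = 4.364 m/s.
Reynolds number Re = ρVD/μ = 1.33 · 4.364 · 0.146 / 2.02e-05 = 4.195e+04.
Re > 4000 → turbulent. Relative roughness ε/D = 1.1e-06/0.146 = 7.53e-06. Haaland: 1/√f = -1.8 log₁₀[(7.53e-06/3.7)^1.11 + 6.9/4.195e+04] = -1.8 log₁₀[4.82e-07 + 0.000164] = 6.809, so f = 0.02157.
Total minor-loss coefficient ΣK = 1·0.28 + 4·1.1 + 1·0.45 = 5.13.
ΔP = [f·L/D + ΣK]·(ρV²/2) = [0.02157·2.12/0.146 + 5.13]·(1.33·4.364²/2) = [0.3132 + 5.13]·12.66 = 68.93 Pa.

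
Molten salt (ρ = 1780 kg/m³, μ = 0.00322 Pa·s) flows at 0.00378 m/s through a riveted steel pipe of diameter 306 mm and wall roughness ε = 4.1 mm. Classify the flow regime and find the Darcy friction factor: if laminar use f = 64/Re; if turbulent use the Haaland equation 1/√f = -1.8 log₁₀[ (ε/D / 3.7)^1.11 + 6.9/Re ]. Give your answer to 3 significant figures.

f ≈ 0.100

Re = ρVD/μ = 1780·0.00378·0.306/0.00322 = 639.4.
Re < 2300 → laminar, so f = 64/Re = 0.1001 (roughness is irrelevant in laminar flow).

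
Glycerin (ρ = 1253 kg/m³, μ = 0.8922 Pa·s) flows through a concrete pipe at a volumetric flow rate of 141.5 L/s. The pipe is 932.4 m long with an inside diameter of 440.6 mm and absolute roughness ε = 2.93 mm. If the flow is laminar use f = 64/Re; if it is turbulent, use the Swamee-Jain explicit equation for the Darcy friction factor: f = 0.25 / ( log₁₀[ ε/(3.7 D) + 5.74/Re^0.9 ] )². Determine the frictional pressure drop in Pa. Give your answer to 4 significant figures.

ΔP ≈ 127300 Pa

Q = 141.5 L/s = 141.5/1000 = 0.1415 m³/s.
Cross-sectional area A = πD²/4 = π(0.4406)²/4 = 0.1525 m²; mean velocity V = Q/A = 0.1415/0.1525 = 0.9281 m/s.
Reynolds number Re = ρVD/μ = 1253 · 0.9281 · 0.4406 / 0.892 = 574.3.
Re < 2300 → laminar flow, so f = 64/Re = 64/574.3 = 0.1114 (the turbulent correlation is not needed).
Darcy-Weisbach: ΔP = f(L/D)(ρV²/2) = 0.1114·(932.4/0.4406)·(1253·0.9281²/2) = 0.1114·2116·539.6 = 1.273e+05 Pa.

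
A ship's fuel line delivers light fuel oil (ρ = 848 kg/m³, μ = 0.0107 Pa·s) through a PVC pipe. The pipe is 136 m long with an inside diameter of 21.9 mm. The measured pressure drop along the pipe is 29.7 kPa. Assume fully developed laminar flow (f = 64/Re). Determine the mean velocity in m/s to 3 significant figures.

V ≈ 0.306 m/s

For laminar flow, f = 64/Re with Re = ρVD/μ, so Darcy-Weisbach reduces to ΔP = 32μLV/D². Solving for V: V = ΔP·D²/(32μL) = 2.97e+04·(0.0219)²/(32·0.0107·136) = 0.3059 m/s.
Check: Re = ρVD/μ = 848·0.3059·0.0219/0.0107 = 530.9 < 2300, so the laminar assumption holds.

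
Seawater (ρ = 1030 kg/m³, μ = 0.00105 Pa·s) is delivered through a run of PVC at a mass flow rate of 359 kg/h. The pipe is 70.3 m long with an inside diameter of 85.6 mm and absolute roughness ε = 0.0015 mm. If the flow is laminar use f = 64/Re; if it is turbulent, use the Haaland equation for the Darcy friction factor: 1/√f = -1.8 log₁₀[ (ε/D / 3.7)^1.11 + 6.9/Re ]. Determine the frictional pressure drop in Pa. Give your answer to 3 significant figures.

ṁ = 359 kg/h = 359/3600 = 0.09972 kg/s.
A = πD²/4 = π(0.0856)²/4 = 0.005755 m²; mean velocity V = ṁ/(ρA) = 0.09972/(1030 · 0.005755) = 0.01682 m/s.
Reynolds number Re = ρVD/μ = 1030 · 0.01682 · 0.0856 / 0.00105 = 1413.
Re < 2300 → laminar flow, so f = 64/Re = 64/1413 = 0.0453 (the turbulent correlation is not needed).
Darcy-Weisbach: ΔP = f(L/D)(ρV²/2) = 0.0453·(70.3/0.0856)·(1030·0.01682²/2) = 0.0453·821.3·0.1458 = 5.423 Pa.

ΔP ≈ 5.42 Pa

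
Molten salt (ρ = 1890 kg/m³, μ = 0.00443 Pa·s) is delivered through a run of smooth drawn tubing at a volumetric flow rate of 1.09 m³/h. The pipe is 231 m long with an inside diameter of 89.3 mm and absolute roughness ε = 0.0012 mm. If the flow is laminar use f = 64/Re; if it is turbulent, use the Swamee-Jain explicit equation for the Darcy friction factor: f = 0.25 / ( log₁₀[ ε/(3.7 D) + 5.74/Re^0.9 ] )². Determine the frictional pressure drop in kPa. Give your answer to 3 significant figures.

Q = 1.09 m³/h = 1.09/3600 = 0.0003028 m³/s.
Cross-sectional area A = πD²/4 = π(0.0893)²/4 = 0.006263 m²; mean velocity V = Q/A = 0.0003028/0.006263 = 0.04834 m/s.
Reynolds number Re = ρVD/μ = 1890 · 0.04834 · 0.0893 / 0.00443 = 1842.
Re < 2300 → laminar flow, so f = 64/Re = 64/1842 = 0.03475 (the turbulent correlation is not needed).
Darcy-Weisbach: ΔP = f(L/D)(ρV²/2) = 0.03475·(231/0.0893)·(1890·0.04834²/2) = 0.03475·2587·2.208 = 198.5 Pa.
ΔP = 198.5 Pa = 0.199 kPa.

ΔP ≈ 0.199 kPa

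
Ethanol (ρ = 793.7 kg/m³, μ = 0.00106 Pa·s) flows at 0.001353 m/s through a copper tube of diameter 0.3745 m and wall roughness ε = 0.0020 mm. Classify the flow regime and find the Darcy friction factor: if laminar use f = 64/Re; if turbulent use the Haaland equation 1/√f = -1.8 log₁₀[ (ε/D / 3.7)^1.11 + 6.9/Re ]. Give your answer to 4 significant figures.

Re = ρVD/μ = 793.7·0.001353·0.3745/0.00106 = 379.4.
Re < 2300 → laminar, so f = 64/Re = 0.1687 (roughness is irrelevant in laminar flow).

f ≈ 0.1687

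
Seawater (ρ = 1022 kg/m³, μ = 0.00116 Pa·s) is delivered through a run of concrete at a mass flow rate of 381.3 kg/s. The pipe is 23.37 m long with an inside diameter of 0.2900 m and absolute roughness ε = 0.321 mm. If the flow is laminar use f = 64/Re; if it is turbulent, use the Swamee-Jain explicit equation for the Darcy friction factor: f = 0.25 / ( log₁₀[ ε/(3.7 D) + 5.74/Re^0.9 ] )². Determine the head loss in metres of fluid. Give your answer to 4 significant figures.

h_f ≈ 2.673 m

A = πD²/4 = π(0.29)²/4 = 0.06605 m²; mean velocity V = ṁ/(ρA) = 381.3/(1022 · 0.06605) = 5.648 m/s.
Reynolds number Re = ρVD/μ = 1022 · 5.648 · 0.29 / 0.00116 = 1.443e+06.
Re > 4000 → turbulent. Relative roughness ε/D = 0.000321/0.29 = 0.00111. Swamee-Jain: f = 0.25/(log₁₀[0.00111/3.7 + 5.74/1.443e+06^0.9])² = 0.25/(log₁₀[0.000299 + 1.64e-05])² = 0.25/(-3.501)² = 0.0204.
Darcy-Weisbach: ΔP = f(L/D)(ρV²/2) = 0.0204·(23.37/0.29)·(1022·5.648²/2) = 0.0204·80.59·1.63e+04 = 2.68e+04 Pa.
Head loss h_f = ΔP/(ρg) = 2.68e+04/(1022·9.81) = 2.673 m.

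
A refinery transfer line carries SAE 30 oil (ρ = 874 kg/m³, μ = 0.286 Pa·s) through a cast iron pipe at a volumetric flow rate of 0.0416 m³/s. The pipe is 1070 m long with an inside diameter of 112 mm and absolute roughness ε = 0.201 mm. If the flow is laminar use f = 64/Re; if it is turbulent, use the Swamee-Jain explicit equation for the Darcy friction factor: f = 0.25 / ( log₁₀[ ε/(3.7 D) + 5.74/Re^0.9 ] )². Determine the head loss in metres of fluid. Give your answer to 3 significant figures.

h_f ≈ 384 m

Cross-sectional area A = πD²/4 = π(0.112)²/4 = 0.009852 m²; mean velocity V = Q/A = 0.0416/0.009852 = 4.222 m/s.
Reynolds number Re = ρVD/μ = 874 · 4.222 · 0.112 / 0.286 = 1445.
Re < 2300 → laminar flow, so f = 64/Re = 64/1445 = 0.04428 (the turbulent correlation is not needed).
Darcy-Weisbach: ΔP = f(L/D)(ρV²/2) = 0.04428·(1070/0.112)·(874·4.222²/2) = 0.04428·9554·7791 = 3.296e+06 Pa.
Head loss h_f = ΔP/(ρg) = 3.296e+06/(874·9.81) = 384 m.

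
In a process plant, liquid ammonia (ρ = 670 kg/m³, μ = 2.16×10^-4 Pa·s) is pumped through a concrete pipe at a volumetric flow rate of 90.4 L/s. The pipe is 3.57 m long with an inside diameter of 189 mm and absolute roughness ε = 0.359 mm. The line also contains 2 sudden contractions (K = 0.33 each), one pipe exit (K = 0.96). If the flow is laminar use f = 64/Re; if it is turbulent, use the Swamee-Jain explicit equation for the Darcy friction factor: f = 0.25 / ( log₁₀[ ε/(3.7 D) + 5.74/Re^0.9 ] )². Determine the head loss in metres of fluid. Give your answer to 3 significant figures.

Q = 90.4 L/s = 90.4/1000 = 0.0904 m³/s.
Cross-sectional area A = πD²/4 = π(0.189)²/4 = 0.02806 m²; mean velocity V = Q/A = 0.0904/0.02806 = 3.222 m/s.
Reynolds number Re = ρVD/μ = 670 · 3.222 · 0.189 / 0.000216 = 1.889e+06.
Re > 4000 → turbulent. Relative roughness ε/D = 0.000359/0.189 = 0.0019. Swamee-Jain: f = 0.25/(log₁₀[0.0019/3.7 + 5.74/1.889e+06^0.9])² = 0.25/(log₁₀[0.000513 + 1.29e-05])² = 0.25/(-3.279)² = 0.02325.
Total minor-loss coefficient ΣK = 2·0.33 + 1·0.96 = 1.62.
ΔP = [f·L/D + ΣK]·(ρV²/2) = [0.02325·3.57/0.189 + 1.62]·(670·3.222²/2) = [0.4393 + 1.62]·3478 = 7163 Pa.
Head loss h_f = ΔP/(ρg) = 7163/(670·9.81) = 1.09 m.

h_f ≈ 1.09 m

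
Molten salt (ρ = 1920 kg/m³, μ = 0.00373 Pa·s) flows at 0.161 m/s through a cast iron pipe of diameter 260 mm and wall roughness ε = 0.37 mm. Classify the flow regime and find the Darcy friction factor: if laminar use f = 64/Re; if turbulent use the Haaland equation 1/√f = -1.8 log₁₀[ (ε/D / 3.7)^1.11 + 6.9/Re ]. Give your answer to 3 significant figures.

f ≈ 0.0281

Re = ρVD/μ = 1920·0.161·0.26/0.00373 = 2.155e+04.
Re > 4000 → turbulent. ε/D = 0.00037/0.26 = 0.00142; Haaland: 1/√f = -1.8 log₁₀[0.000162 + 0.00032] = 5.97, so f = 0.02806.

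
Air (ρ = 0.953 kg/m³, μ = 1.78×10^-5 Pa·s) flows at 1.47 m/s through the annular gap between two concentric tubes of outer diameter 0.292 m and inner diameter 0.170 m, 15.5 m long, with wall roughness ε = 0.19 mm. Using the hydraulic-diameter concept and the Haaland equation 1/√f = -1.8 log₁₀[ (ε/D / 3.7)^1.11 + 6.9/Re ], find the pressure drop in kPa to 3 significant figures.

ΔP ≈ 0.00435 kPa

Hydraulic diameter D_h = 4A/P = D_o - D_i = 0.292 - 0.17 = 0.122 m.
Re = ρVD_h/μ = 0.953·1.47·0.122/1.78e-05 = 9602.
ε/D_h = 0.00019/0.122 = 0.00156; Haaland gives 1/√f = -1.8 log₁₀[0.000179+0.000719] = 5.484, so f = 0.03325.
ΔP = f(L/D_h)(ρV²/2) = 0.03325·15.5/0.122·1.03 = 4.349 Pa.
ΔP = 0.00435 kPa.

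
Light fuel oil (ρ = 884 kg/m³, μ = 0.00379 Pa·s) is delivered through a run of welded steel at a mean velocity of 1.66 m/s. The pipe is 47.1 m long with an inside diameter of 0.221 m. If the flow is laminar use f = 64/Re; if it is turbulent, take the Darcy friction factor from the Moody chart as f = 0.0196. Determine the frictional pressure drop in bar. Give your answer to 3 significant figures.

ΔP ≈ 0.0509 bar

Reynolds number Re = ρVD/μ = 884 · 1.66 · 0.221 / 0.00379 = 8.557e+04.
Re > 4000 → turbulent; use the Moody-chart value f = 0.0196.
Darcy-Weisbach: ΔP = f(L/D)(ρV²/2) = 0.0196·(47.1/0.221)·(884·1.66²/2) = 0.0196·213.1·1218 = 5088 Pa.
ΔP = 5088 Pa = 0.0509 bar.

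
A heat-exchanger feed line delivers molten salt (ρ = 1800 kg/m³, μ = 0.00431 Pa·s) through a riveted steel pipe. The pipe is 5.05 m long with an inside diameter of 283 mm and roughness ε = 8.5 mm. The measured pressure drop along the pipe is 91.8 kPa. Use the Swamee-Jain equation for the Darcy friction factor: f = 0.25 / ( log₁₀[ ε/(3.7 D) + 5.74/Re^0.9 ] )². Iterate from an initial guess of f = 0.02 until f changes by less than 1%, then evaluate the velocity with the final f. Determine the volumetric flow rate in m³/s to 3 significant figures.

Q ≈ 0.628 m³/s

Rearranging Darcy-Weisbach: V = √(2·ΔP·D/(f·L·ρ)). With ε/D = 0.0085/0.283 = 0.03, iterate starting from f = 0.02:
  f = 0.02 → V = √(2·9.18e+04·0.283/(0.02·5.05·1800)) = 16.91 m/s; Re = ρVD/μ = 1.998e+06; f → 0.05724
  f = 0.05724 → V = 9.993 m/s; Re = 1.181e+06; f → 0.05726
Converged (Δf/f < 1%). With the final f = 0.05726: V = √(2·9.18e+04·0.283/(0.05726·5.05·1800)) = 9.991 m/s.
Q = V·A = 9.991·(π/4·0.283²) = 0.6285 m³/s = 0.628 m³/s.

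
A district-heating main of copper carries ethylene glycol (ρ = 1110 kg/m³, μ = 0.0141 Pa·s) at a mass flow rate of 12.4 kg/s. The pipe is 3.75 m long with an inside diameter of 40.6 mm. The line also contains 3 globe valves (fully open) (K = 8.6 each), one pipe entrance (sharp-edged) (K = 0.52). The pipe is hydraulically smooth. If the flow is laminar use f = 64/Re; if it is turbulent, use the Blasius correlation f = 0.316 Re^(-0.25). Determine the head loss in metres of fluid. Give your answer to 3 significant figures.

h_f ≈ 108 m

A = πD²/4 = π(0.0406)²/4 = 0.001295 m²; mean velocity V = ṁ/(ρA) = 12.4/(1110 · 0.001295) = 8.629 m/s.
Reynolds number Re = ρVD/μ = 1110 · 8.629 · 0.0406 / 0.0141 = 2.758e+04.
Re > 4000 → turbulent. Smooth-pipe (Blasius): f = 0.316 Re^(-0.25) = 0.316/(2.758e+04)^0.25 = 0.02452.
Total minor-loss coefficient ΣK = 3·8.6 + 1·0.52 = 26.3.
ΔP = [f·L/D + ΣK]·(ρV²/2) = [0.02452·3.75/0.0406 + 26.3]·(1110·8.629²/2) = [2.265 + 26.3]·4.132e+04 = 1.181e+06 Pa.
Head loss h_f = ΔP/(ρg) = 1.181e+06/(1110·9.81) = 108 m.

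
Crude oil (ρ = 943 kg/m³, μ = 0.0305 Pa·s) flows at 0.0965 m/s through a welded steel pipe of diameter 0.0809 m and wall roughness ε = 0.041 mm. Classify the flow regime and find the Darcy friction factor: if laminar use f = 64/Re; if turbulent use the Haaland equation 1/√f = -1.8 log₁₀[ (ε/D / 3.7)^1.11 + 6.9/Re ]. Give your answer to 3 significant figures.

Re = ρVD/μ = 943·0.0965·0.0809/0.0305 = 241.4.
Re < 2300 → laminar, so f = 64/Re = 0.2652 (roughness is irrelevant in laminar flow).

f ≈ 0.265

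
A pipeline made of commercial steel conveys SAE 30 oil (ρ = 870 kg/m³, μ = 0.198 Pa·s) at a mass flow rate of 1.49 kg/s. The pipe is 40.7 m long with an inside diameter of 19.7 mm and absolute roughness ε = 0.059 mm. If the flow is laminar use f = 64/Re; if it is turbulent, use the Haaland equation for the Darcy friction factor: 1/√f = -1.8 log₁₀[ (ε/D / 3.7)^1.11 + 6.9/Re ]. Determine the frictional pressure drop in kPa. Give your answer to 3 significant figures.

ΔP ≈ 3730 kPa

A = πD²/4 = π(0.0197)²/4 = 0.0003048 m²; mean velocity V = ṁ/(ρA) = 1.49/(870 · 0.0003048) = 5.619 m/s.
Reynolds number Re = ρVD/μ = 870 · 5.619 · 0.0197 / 0.198 = 486.4.
Re < 2300 → laminar flow, so f = 64/Re = 64/486.4 = 0.1316 (the turbulent correlation is not needed).
Darcy-Weisbach: ΔP = f(L/D)(ρV²/2) = 0.1316·(40.7/0.0197)·(870·5.619²/2) = 0.1316·2066·1.373e+04 = 3.734e+06 Pa.
ΔP = 3.734e+06 Pa = 3730 kPa.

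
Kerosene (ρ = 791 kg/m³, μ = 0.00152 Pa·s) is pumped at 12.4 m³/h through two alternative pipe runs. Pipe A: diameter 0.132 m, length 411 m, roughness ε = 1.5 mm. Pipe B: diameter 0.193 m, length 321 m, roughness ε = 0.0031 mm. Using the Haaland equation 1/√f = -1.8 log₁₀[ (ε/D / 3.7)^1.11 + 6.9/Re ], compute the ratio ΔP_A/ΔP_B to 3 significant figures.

ΔP_A/ΔP_B ≈ 12.3

Pipe A: V = Q/A = 0.003444/0.01368 = 0.2517 m/s; Re = 1.729e+04; ε/D = 0.0114; Haaland → f = 0.04254; ΔP_A = f(L/D)(ρV²/2) = 3318 Pa.
Pipe B: V = Q/A = 0.003444/0.02926 = 0.1177 m/s; Re = 1.183e+04; ε/D = 1.61e-05; Haaland → f = 0.02953; ΔP_B = f(L/D)(ρV²/2) = 269.2 Pa.
ΔP_A/ΔP_B = 3318/269.2 = 12.3.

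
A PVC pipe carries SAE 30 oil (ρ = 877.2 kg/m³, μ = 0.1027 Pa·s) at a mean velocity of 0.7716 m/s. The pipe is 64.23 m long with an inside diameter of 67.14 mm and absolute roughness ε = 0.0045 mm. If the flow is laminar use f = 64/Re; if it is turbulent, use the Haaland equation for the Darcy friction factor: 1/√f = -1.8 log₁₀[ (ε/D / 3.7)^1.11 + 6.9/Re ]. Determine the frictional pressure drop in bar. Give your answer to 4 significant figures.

Reynolds number Re = ρVD/μ = 877.2 · 0.7716 · 0.06714 / 0.103 = 442.5.
Re < 2300 → laminar flow, so f = 64/Re = 64/442.5 = 0.1446 (the turbulent correlation is not needed).
Darcy-Weisbach: ΔP = f(L/D)(ρV²/2) = 0.1446·(64.23/0.06714)·(877.2·0.7716²/2) = 0.1446·956.7·261.1 = 3.613e+04 Pa.
ΔP = 3.613e+04 Pa = 0.3613 bar.

ΔP ≈ 0.3613 bar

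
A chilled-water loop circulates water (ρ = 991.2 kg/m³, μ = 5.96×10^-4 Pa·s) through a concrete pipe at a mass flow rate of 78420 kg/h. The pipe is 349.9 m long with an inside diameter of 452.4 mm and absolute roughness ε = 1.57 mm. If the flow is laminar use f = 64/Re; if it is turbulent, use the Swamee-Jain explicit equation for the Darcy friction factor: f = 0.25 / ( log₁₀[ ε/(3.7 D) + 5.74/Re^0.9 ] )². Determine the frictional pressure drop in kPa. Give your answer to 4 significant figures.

ΔP ≈ 0.2054 kPa

ṁ = 78420 kg/h = 78420/3600 = 21.78 kg/s.
A = πD²/4 = π(0.4524)²/4 = 0.1607 m²; mean velocity V = ṁ/(ρA) = 21.78/(991.2 · 0.1607) = 0.1367 m/s.
Reynolds number Re = ρVD/μ = 991.2 · 0.1367 · 0.4524 / 0.000596 = 1.029e+05.
Re > 4000 → turbulent. Relative roughness ε/D = 0.00157/0.4524 = 0.00347. Swamee-Jain: f = 0.25/(log₁₀[0.00347/3.7 + 5.74/1.029e+05^0.9])² = 0.25/(log₁₀[0.000938 + 0.000177])² = 0.25/(-2.953)² = 0.02867.
Darcy-Weisbach: ΔP = f(L/D)(ρV²/2) = 0.02867·(349.9/0.4524)·(991.2·0.1367²/2) = 0.02867·773.4·9.264 = 205.4 Pa.
ΔP = 205.4 Pa = 0.2054 kPa.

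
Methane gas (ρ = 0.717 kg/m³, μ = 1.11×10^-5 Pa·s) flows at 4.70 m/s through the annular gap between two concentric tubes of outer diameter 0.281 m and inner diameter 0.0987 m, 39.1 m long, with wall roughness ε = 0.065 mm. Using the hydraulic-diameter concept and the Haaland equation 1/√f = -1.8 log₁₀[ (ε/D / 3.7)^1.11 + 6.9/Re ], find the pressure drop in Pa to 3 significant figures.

Hydraulic diameter D_h = 4A/P = D_o - D_i = 0.281 - 0.0987 = 0.1823 m.
Re = ρVD_h/μ = 0.717·4.7·0.1823/1.11e-05 = 5.535e+04.
ε/D_h = 6.5e-05/0.1823 = 0.000357; Haaland gives 1/√f = -1.8 log₁₀[3.48e-05+0.000125] = 6.835, so f = 0.02141.
ΔP = f(L/D_h)(ρV²/2) = 0.02141·39.1/0.1823·7.919 = 36.36 Pa.

ΔP ≈ 36.4 Pa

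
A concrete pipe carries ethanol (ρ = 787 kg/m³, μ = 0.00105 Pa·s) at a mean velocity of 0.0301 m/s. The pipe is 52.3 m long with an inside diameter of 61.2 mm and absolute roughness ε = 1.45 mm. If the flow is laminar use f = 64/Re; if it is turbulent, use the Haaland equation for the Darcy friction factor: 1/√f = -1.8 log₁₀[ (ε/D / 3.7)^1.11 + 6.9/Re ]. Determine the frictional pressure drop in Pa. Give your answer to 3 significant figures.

Reynolds number Re = ρVD/μ = 787 · 0.0301 · 0.0612 / 0.00105 = 1381.
Re < 2300 → laminar flow, so f = 64/Re = 64/1381 = 0.04635 (the turbulent correlation is not needed).
Darcy-Weisbach: ΔP = f(L/D)(ρV²/2) = 0.04635·(52.3/0.0612)·(787·0.0301²/2) = 0.04635·854.6·0.3565 = 14.12 Pa.

ΔP ≈ 14.1 Pa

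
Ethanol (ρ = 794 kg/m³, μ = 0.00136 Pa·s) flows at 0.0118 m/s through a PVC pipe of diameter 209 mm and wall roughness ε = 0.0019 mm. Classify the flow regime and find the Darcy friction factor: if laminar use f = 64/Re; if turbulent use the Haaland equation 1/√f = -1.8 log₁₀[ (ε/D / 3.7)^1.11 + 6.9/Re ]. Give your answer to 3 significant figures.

f ≈ 0.0444

Re = ρVD/μ = 794·0.0118·0.209/0.00136 = 1440.
Re < 2300 → laminar, so f = 64/Re = 0.04445 (roughness is irrelevant in laminar flow).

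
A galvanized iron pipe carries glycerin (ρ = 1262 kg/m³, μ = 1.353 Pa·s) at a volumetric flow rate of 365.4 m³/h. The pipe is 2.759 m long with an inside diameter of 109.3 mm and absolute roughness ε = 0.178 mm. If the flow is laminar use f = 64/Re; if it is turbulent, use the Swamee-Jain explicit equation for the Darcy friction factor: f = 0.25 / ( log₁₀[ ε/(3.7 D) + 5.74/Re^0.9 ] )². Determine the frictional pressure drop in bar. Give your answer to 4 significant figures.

Q = 365.4 m³/h = 365.4/3600 = 0.1015 m³/s.
Cross-sectional area A = πD²/4 = π(0.1093)²/4 = 0.009383 m²; mean velocity V = Q/A = 0.1015/0.009383 = 10.82 m/s.
Reynolds number Re = ρVD/μ = 1262 · 10.82 · 0.1093 / 1.35 = 1103.
Re < 2300 → laminar flow, so f = 64/Re = 64/1103 = 0.05803 (the turbulent correlation is not needed).
Darcy-Weisbach: ΔP = f(L/D)(ρV²/2) = 0.05803·(2.759/0.1093)·(1262·10.82²/2) = 0.05803·25.24·7.384e+04 = 1.082e+05 Pa.
ΔP = 1.082e+05 Pa = 1.082 bar.

ΔP ≈ 1.082 bar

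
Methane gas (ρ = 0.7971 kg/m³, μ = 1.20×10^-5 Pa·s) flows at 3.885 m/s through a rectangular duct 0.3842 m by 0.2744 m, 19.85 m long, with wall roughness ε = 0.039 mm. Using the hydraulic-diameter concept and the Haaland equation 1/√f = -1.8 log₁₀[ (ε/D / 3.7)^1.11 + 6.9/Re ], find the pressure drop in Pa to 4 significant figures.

ΔP ≈ 7.101 Pa

Hydraulic diameter D_h = 4A/P = 4·(0.3842·0.2744)/(2·(0.3842+0.2744)) = 0.4217/1.317 = 0.3201 m.
Re = ρVD_h/μ = 0.7971·3.885·0.3201/1.2e-05 = 8.262e+04.
ε/D_h = 3.9e-05/0.3201 = 0.000122; Haaland gives 1/√f = -1.8 log₁₀[1.06e-05+8.35e-05] = 7.248, so f = 0.01904.
ΔP = f(L/D_h)(ρV²/2) = 0.01904·19.85/0.3201·6.015 = 7.101 Pa.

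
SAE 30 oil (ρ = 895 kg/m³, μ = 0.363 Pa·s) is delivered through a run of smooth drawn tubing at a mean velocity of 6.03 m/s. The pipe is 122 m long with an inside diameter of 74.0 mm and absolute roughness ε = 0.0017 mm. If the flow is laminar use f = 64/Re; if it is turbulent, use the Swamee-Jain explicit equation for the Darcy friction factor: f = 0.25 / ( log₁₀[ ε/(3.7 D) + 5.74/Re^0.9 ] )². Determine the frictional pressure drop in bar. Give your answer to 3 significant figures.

Reynolds number Re = ρVD/μ = 895 · 6.03 · 0.074 / 0.363 = 1100.
Re < 2300 → laminar flow, so f = 64/Re = 64/1100 = 0.05817 (the turbulent correlation is not needed).
Darcy-Weisbach: ΔP = f(L/D)(ρV²/2) = 0.05817·(122/0.074)·(895·6.03²/2) = 0.05817·1649·1.627e+04 = 1.561e+06 Pa.
ΔP = 1.561e+06 Pa = 15.6 bar.

ΔP ≈ 15.6 bar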